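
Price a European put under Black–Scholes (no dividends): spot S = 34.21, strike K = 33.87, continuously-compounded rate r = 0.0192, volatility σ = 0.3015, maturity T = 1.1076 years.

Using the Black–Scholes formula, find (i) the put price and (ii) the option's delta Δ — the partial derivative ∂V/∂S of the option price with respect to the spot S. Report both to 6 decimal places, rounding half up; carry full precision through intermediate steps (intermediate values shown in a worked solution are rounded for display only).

σ√T = 0.3015·√1.1076 = 0.317306
d₁ = (ln(S/K) + (r+σ²/2)T) / (σ√T) = (ln(34.21/33.87) + (0.0192+0.3015²/2)·1.1076) / 0.317306 = (0.009988 + 0.071608) / 0.317306 = 0.257152
d₂ = d₁ − σ√T = 0.257152 − 0.317306 = -0.060155
e^{−rT} = e^{−0.0192·1.1076} = 0.978959
N(−d₁) = 0.398531,  N(−d₂) = 0.523984
Put price V = K·e^{−rT}·N(−d₂) − S·N(−d₁) = 17.373900 − 13.633738 = 3.740162
Δ = −N(−d₁) = -0.398531

price = 3.740162
Δ = -0.398531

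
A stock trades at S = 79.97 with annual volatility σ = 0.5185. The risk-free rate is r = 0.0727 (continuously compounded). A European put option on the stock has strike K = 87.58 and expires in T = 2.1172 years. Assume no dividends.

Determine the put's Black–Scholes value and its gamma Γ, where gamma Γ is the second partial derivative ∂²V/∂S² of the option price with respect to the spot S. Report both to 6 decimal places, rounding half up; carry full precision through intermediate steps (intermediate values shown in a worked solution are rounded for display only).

σ√T = 0.5185·√2.1172 = 0.754449
d₁ = (ln(S/K) + (r+σ²/2)T) / (σ√T) = (ln(79.97/87.58) + (0.0727+0.5185²/2)·2.1172) / 0.754449 = (-0.090901 + 0.438517) / 0.754449 = 0.460755
d₂ = d₁ − σ√T = 0.460755 − 0.754449 = -0.293694
e^{−rT} = e^{−0.0727·2.1172} = 0.857340
N(−d₁) = 0.322487,  N(−d₂) = 0.615504
Put price V = K·e^{−rT}·N(−d₂) − S·N(−d₁) = 46.215656 − 25.789311 = 20.426345
φ(d₁) = (1/√(2π))·e^{−d₁²/2} = 0.358766
Γ = φ(d₁) / (S·σ·√T) = 0.005946

price = 20.426345
Γ = 0.005946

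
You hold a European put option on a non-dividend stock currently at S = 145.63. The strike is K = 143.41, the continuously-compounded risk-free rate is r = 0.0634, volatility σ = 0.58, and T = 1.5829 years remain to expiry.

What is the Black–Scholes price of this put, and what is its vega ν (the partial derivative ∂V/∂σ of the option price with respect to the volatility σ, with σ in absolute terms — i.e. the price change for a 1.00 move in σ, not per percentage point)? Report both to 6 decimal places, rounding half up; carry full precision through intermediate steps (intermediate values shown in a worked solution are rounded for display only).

price = 31.720153
ν = 63.737097

σ√T = 0.58·√1.5829 = 0.729717
d₁ = (ln(S/K) + (r+σ²/2)T) / (σ√T) = (ln(145.63/143.41) + (0.0634+0.58²/2)·1.5829) / 0.729717 = (0.015361 + 0.366600) / 0.729717 = 0.523437
d₂ = d₁ − σ√T = 0.523437 − 0.729717 = -0.206280
e^{−rT} = e^{−0.0634·1.5829} = 0.904515
N(−d₁) = 0.300335,  N(−d₂) = 0.581714
Put price V = K·e^{−rT}·N(−d₂) − S·N(−d₁) = 75.457950 − 43.737798 = 31.720153
φ(d₁) = (1/√(2π))·e^{−d₁²/2} = 0.347868
ν = S·φ(d₁)·√T = 63.737097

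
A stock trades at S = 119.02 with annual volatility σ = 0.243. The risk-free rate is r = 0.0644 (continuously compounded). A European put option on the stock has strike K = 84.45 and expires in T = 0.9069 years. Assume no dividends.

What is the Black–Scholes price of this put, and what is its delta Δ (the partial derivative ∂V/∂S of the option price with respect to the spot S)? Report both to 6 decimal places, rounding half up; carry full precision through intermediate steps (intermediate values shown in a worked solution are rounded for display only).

price = 0.376147
Δ = -0.032095

σ√T = 0.243·√0.9069 = 0.231412
d₁ = (ln(S/K) + (r+σ²/2)T) / (σ√T) = (ln(119.02/84.45) + (0.0644+0.243²/2)·0.9069) / 0.231412 = (0.343132 + 0.085180) / 0.231412 = 1.850863
d₂ = d₁ − σ√T = 1.850863 − 0.231412 = 1.619451
e^{−rT} = e^{−0.0644·0.9069} = 0.943268
N(−d₁) = 0.032095,  N(−d₂) = 0.052675
Put price V = K·e^{−rT}·N(−d₂) − S·N(−d₁) = 4.196049 − 3.819902 = 0.376147
Δ = −N(−d₁) = -0.032095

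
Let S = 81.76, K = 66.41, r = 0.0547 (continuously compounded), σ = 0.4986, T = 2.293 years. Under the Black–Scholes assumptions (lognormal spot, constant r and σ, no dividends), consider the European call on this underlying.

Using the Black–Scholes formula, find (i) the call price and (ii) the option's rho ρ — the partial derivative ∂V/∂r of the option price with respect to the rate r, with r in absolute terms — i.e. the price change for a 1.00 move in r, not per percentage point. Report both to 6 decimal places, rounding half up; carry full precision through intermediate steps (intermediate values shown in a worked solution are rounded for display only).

σ√T = 0.4986·√2.293 = 0.755013
d₁ = (ln(S/K) + (r+σ²/2)T) / (σ√T) = (ln(81.76/66.41) + (0.0547+0.4986²/2)·2.293) / 0.755013 = (0.207940 + 0.410449) / 0.755013 = 0.819045
d₂ = d₁ − σ√T = 0.819045 − 0.755013 = 0.064033
e^{−rT} = e^{−0.0547·2.293} = 0.882120
N(d₁) = 0.793620,  N(d₂) = 0.525528
Call price V = S·N(d₁) − K·e^{−rT}·N(d₂) = 64.886350 − 30.786260 = 34.100090
ρ = K·T·e^{−rT}·N(d₂) = 70.592894

price = 34.100090
ρ = 70.592894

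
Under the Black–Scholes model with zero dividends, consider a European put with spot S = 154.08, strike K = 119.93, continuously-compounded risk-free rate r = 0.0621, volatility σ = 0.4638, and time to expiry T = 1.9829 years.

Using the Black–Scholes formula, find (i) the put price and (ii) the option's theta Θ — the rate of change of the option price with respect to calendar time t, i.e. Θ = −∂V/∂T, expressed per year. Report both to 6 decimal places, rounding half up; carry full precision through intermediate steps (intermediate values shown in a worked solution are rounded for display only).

price = 14.318492
Θ = -4.105857

σ√T = 0.4638·√1.9829 = 0.653102
d₁ = (ln(S/K) + (r+σ²/2)T) / (σ√T) = (ln(154.08/119.93) + (0.0621+0.4638²/2)·1.9829) / 0.653102 = (0.250564 + 0.336409) / 0.653102 = 0.898746
d₂ = d₁ − σ√T = 0.898746 − 0.653102 = 0.245644
e^{−rT} = e^{−0.0621·1.9829} = 0.884142
N(−d₁) = 0.184394,  N(−d₂) = 0.402979
Put price V = K·e^{−rT}·N(−d₂) − S·N(−d₁) = 42.729914 − 28.411422 = 14.318492
φ(d₁) = (1/√(2π))·e^{−d₁²/2} = 0.266385
Θ = −S·φ(d₁)·σ/(2√T) + r·K·e^{−rT}·N(−d₂) = −6.759385 + 2.653528 = -4.105857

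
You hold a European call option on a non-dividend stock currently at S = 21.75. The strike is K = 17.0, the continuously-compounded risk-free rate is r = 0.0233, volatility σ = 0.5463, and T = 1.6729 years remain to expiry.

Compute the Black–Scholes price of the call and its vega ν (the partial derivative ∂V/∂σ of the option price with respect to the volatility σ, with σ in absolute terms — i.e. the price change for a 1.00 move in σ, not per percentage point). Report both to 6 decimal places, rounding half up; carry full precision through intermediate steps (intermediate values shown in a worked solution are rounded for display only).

price = 8.362840
ν = 8.425779

σ√T = 0.5463·√1.6729 = 0.706588
d₁ = (ln(S/K) + (r+σ²/2)T) / (σ√T) = (ln(21.75/17.0) + (0.0233+0.5463²/2)·1.6729) / 0.706588 = (0.246400 + 0.288612) / 0.706588 = 0.757177
d₂ = d₁ − σ√T = 0.757177 − 0.706588 = 0.050589
e^{−rT} = e^{−0.0233·1.6729} = 0.961771
N(d₁) = 0.775528,  N(d₂) = 0.520174
Call price V = S·N(d₁) − K·e^{−rT}·N(d₂) = 16.867737 − 8.504897 = 8.362840
φ(d₁) = (1/√(2π))·e^{−d₁²/2} = 0.299513
ν = S·φ(d₁)·√T = 8.425779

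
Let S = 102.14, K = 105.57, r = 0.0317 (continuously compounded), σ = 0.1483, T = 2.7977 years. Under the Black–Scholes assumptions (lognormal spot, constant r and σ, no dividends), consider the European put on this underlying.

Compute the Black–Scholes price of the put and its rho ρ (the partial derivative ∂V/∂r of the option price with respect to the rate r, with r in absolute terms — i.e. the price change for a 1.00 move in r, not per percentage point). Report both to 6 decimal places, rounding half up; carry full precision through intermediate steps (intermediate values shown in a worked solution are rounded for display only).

price = 7.288625
ρ = -124.340816

σ√T = 0.1483·√2.7977 = 0.248051
d₁ = (ln(S/K) + (r+σ²/2)T) / (σ√T) = (ln(102.14/105.57) + (0.0317+0.1483²/2)·2.7977) / 0.248051 = (-0.033030 + 0.119452) / 0.248051 = 0.348404
d₂ = d₁ − σ√T = 0.348404 − 0.248051 = 0.100352
e^{−rT} = e^{−0.0317·2.7977} = 0.915132
N(−d₁) = 0.363769,  N(−d₂) = 0.460032
Put price V = K·e^{−rT}·N(−d₂) − S·N(−d₁) = 44.443942 − 37.155317 = 7.288625
ρ = −K·T·e^{−rT}·N(−d₂) = -124.340816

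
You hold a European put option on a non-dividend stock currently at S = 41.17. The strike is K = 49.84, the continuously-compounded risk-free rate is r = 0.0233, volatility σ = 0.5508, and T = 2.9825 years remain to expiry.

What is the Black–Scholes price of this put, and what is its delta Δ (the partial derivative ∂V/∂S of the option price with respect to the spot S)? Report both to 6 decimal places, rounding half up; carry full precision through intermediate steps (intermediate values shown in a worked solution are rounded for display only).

price = 18.810312
Δ = -0.364009

σ√T = 0.5508·√2.9825 = 0.951227
d₁ = (ln(S/K) + (r+σ²/2)T) / (σ√T) = (ln(41.17/49.84) + (0.0233+0.5508²/2)·2.9825) / 0.951227 = (-0.191108 + 0.521909) / 0.951227 = 0.347762
d₂ = d₁ − σ√T = 0.347762 − 0.951227 = -0.603465
e^{−rT} = e^{−0.0233·2.9825} = 0.932867
N(−d₁) = 0.364009,  N(−d₂) = 0.726900
Put price V = K·e^{−rT}·N(−d₂) − S·N(−d₁) = 33.796582 − 14.986270 = 18.810312
Δ = −N(−d₁) = -0.364009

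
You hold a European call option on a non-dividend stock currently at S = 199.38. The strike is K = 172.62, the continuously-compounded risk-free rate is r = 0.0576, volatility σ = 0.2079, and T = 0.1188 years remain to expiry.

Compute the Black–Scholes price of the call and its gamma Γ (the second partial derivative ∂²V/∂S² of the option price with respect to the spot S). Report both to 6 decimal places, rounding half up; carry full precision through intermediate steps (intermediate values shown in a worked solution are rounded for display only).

price = 28.021260
Γ = 0.002813

σ√T = 0.2079·√0.1188 = 0.071658
d₁ = (ln(S/K) + (r+σ²/2)T) / (σ√T) = (ln(199.38/172.62) + (0.0576+0.2079²/2)·0.1188) / 0.071658 = (0.144120 + 0.009410) / 0.071658 = 2.142551
d₂ = d₁ − σ√T = 2.142551 − 0.071658 = 2.070893
e^{−rT} = e^{−0.0576·0.1188} = 0.993180
N(d₁) = 0.983925,  N(d₂) = 0.980816
Call price V = S·N(d₁) − K·e^{−rT}·N(d₂) = 196.175046 − 168.153787 = 28.021260
φ(d₁) = (1/√(2π))·e^{−d₁²/2} = 0.040187
Γ = φ(d₁) / (S·σ·√T) = 0.002813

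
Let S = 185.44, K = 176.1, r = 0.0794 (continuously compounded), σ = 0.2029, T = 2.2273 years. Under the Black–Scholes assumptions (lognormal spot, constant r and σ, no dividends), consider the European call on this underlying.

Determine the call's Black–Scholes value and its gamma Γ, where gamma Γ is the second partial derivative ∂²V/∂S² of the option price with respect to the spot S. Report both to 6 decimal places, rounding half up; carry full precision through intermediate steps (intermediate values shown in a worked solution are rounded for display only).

price = 44.358543
Γ = 0.004713

σ√T = 0.2029·√2.2273 = 0.302811
d₁ = (ln(S/K) + (r+σ²/2)T) / (σ√T) = (ln(185.44/176.1) + (0.0794+0.2029²/2)·2.2273) / 0.302811 = (0.051679 + 0.222695) / 0.302811 = 0.906091
d₂ = d₁ − σ√T = 0.906091 − 0.302811 = 0.603280
e^{−rT} = e^{−0.0794·2.2273} = 0.837907
N(d₁) = 0.817556,  N(d₂) = 0.726839
Call price V = S·N(d₁) − K·e^{−rT}·N(d₂) = 151.607616 − 107.249073 = 44.358543
φ(d₁) = (1/√(2π))·e^{−d₁²/2} = 0.264626
Γ = φ(d₁) / (S·σ·√T) = 0.004713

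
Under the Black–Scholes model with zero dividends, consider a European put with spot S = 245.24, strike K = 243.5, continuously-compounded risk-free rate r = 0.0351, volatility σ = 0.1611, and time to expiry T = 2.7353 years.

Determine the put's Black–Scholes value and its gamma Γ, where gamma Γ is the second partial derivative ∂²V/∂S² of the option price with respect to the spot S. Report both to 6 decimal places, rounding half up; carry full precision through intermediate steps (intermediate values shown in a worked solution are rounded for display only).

σ√T = 0.1611·√2.7353 = 0.266439
d₁ = (ln(S/K) + (r+σ²/2)T) / (σ√T) = (ln(245.24/243.5) + (0.0351+0.1611²/2)·2.7353) / 0.266439 = (0.007120 + 0.131504) / 0.266439 = 0.520285
d₂ = d₁ − σ√T = 0.520285 − 0.266439 = 0.253846
e^{−rT} = e^{−0.0351·2.7353} = 0.908456
N(−d₁) = 0.301432,  N(−d₂) = 0.399807
Put price V = K·e^{−rT}·N(−d₂) − S·N(−d₁) = 88.440964 − 73.923290 = 14.517674
φ(d₁) = (1/√(2π))·e^{−d₁²/2} = 0.348441
Γ = φ(d₁) / (S·σ·√T) = 0.005333

price = 14.517674
Γ = 0.005333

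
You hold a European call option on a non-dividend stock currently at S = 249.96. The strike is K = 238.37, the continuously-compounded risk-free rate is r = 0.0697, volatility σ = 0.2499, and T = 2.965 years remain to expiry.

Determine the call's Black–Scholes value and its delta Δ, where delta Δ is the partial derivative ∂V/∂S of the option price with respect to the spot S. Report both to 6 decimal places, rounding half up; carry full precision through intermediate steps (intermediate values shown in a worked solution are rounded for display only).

σ√T = 0.2499·√2.965 = 0.430307
d₁ = (ln(S/K) + (r+σ²/2)T) / (σ√T) = (ln(249.96/238.37) + (0.0697+0.2499²/2)·2.965) / 0.430307 = (0.047477 + 0.299243) / 0.430307 = 0.805749
d₂ = d₁ − σ√T = 0.805749 − 0.430307 = 0.375441
e^{−rT} = e^{−0.0697·2.965} = 0.813296
N(d₁) = 0.789806,  N(d₂) = 0.646334
Call price V = S·N(d₁) − K·e^{−rT}·N(d₂) = 197.419937 − 125.301721 = 72.118216
Δ = N(d₁) = 0.789806

price = 72.118216
Δ = 0.789806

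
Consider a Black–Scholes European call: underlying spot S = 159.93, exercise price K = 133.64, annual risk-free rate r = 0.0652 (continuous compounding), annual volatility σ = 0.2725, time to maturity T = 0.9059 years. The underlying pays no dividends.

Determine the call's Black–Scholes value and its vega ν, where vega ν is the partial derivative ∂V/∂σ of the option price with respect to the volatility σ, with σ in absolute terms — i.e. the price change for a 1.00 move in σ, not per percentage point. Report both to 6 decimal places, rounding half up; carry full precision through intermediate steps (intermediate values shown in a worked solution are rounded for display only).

price = 37.499110
ν = 34.998849

σ√T = 0.2725·√0.9059 = 0.259362
d₁ = (ln(S/K) + (r+σ²/2)T) / (σ√T) = (ln(159.93/133.64) + (0.0652+0.2725²/2)·0.9059) / 0.259362 = (0.179587 + 0.092699) / 0.259362 = 1.049828
d₂ = d₁ − σ√T = 1.049828 − 0.259362 = 0.790466
e^{−rT} = e^{−0.0652·0.9059} = 0.942646
N(d₁) = 0.853101,  N(d₂) = 0.785372
Call price V = S·N(d₁) − K·e^{−rT}·N(d₂) = 136.436504 − 98.937394 = 37.499110
φ(d₁) = (1/√(2π))·e^{−d₁²/2} = 0.229924
ν = S·φ(d₁)·√T = 34.998849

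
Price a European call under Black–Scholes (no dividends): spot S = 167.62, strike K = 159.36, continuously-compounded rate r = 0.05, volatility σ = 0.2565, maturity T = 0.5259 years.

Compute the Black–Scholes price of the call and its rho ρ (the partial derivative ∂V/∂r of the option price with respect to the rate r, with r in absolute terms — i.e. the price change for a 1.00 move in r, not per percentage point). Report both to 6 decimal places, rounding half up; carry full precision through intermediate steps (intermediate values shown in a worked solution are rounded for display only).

σ√T = 0.2565·√0.5259 = 0.186011
d₁ = (ln(S/K) + (r+σ²/2)T) / (σ√T) = (ln(167.62/159.36) + (0.05+0.2565²/2)·0.5259) / 0.186011 = (0.050534 + 0.043595) / 0.186011 = 0.506038
d₂ = d₁ − σ√T = 0.506038 − 0.186011 = 0.320027
e^{−rT} = e^{−0.05·0.5259} = 0.974048
N(d₁) = 0.693585,  N(d₂) = 0.625526
Call price V = S·N(d₁) − K·e^{−rT}·N(d₂) = 116.258747 − 97.096829 = 19.161918
ρ = K·T·e^{−rT}·N(d₂) = 51.063222

price = 19.161918
ρ = 51.063222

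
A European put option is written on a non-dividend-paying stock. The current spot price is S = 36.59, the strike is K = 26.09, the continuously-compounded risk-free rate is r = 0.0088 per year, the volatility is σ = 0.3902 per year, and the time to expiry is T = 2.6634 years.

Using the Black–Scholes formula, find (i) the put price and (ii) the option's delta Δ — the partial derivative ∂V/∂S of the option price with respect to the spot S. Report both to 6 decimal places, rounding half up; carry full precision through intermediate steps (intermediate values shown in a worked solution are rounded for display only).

σ√T = 0.3902·√2.6634 = 0.636804
d₁ = (ln(S/K) + (r+σ²/2)T) / (σ√T) = (ln(36.59/26.09) + (0.0088+0.3902²/2)·2.6634) / 0.636804 = (0.338223 + 0.226197) / 0.636804 = 0.886333
d₂ = d₁ − σ√T = 0.886333 − 0.636804 = 0.249530
e^{−rT} = e^{−0.0088·2.6634} = 0.976835
N(−d₁) = 0.187719,  N(−d₂) = 0.401476
Put price V = K·e^{−rT}·N(−d₂) − S·N(−d₁) = 10.231850 − 6.868637 = 3.363213
Δ = −N(−d₁) = -0.187719

price = 3.363213
Δ = -0.187719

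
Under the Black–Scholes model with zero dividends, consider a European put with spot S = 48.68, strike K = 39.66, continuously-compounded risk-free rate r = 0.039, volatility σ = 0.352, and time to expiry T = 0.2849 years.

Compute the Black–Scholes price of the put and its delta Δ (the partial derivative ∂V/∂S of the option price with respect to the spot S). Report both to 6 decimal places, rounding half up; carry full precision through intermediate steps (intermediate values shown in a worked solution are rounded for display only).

σ√T = 0.352·√0.2849 = 0.187884
d₁ = (ln(S/K) + (r+σ²/2)T) / (σ√T) = (ln(48.68/39.66) + (0.039+0.352²/2)·0.2849) / 0.187884 = (0.204925 + 0.028761) / 0.187884 = 1.243783
d₂ = d₁ − σ√T = 1.243783 − 0.187884 = 1.055899
e^{−rT} = e^{−0.039·0.2849} = 0.988950
N(−d₁) = 0.106790,  N(−d₂) = 0.145507
Put price V = K·e^{−rT}·N(−d₂) − S·N(−d₁) = 5.707049 − 5.198527 = 0.508523
Δ = −N(−d₁) = -0.106790

price = 0.508523
Δ = -0.106790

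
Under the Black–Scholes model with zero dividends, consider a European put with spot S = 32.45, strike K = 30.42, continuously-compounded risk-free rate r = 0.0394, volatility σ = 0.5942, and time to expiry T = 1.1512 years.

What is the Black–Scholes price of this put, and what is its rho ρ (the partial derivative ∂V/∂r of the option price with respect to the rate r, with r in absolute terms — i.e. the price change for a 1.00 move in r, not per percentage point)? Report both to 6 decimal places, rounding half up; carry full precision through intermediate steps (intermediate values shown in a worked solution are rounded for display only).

price = 6.113904
ρ = -18.679630

σ√T = 0.5942·√1.1512 = 0.637541
d₁ = (ln(S/K) + (r+σ²/2)T) / (σ√T) = (ln(32.45/30.42) + (0.0394+0.5942²/2)·1.1512) / 0.637541 = (0.064600 + 0.248586) / 0.637541 = 0.491242
d₂ = d₁ − σ√T = 0.491242 − 0.637541 = -0.146299
e^{−rT} = e^{−0.0394·1.1512} = 0.955656
N(−d₁) = 0.311628,  N(−d₂) = 0.558157
Put price V = K·e^{−rT}·N(−d₂) − S·N(−d₁) = 16.226225 − 10.112321 = 6.113904
ρ = −K·T·e^{−rT}·N(−d₂) = -18.679630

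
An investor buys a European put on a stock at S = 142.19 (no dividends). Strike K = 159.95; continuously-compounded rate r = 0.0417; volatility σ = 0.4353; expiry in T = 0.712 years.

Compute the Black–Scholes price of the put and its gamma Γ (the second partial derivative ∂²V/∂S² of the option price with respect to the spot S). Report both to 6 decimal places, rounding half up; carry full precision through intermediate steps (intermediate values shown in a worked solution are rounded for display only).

σ√T = 0.4353·√0.712 = 0.367307
d₁ = (ln(S/K) + (r+σ²/2)T) / (σ√T) = (ln(142.19/159.95) + (0.0417+0.4353²/2)·0.712) / 0.367307 = (-0.117697 + 0.097147) / 0.367307 = -0.055947
d₂ = d₁ − σ√T = -0.055947 − 0.367307 = -0.423253
e^{−rT} = e^{−0.0417·0.712} = 0.970746
N(−d₁) = 0.522308,  N(−d₂) = 0.663945
Put price V = K·e^{−rT}·N(−d₂) − S·N(−d₁) = 103.091256 − 74.266961 = 28.824295
φ(d₁) = (1/√(2π))·e^{−d₁²/2} = 0.398318
Γ = φ(d₁) / (S·σ·√T) = 0.007627

price = 28.824295
Γ = 0.007627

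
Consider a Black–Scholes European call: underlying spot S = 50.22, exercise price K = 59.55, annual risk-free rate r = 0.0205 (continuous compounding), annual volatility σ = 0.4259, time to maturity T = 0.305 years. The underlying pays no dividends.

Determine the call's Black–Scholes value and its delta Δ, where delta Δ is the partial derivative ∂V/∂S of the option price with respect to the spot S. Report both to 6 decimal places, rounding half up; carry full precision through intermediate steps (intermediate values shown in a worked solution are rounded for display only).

σ√T = 0.4259·√0.305 = 0.235211
d₁ = (ln(S/K) + (r+σ²/2)T) / (σ√T) = (ln(50.22/59.55) + (0.0205+0.4259²/2)·0.305) / 0.235211 = (-0.170403 + 0.033915) / 0.235211 = -0.580281
d₂ = d₁ − σ√T = -0.580281 − 0.235211 = -0.815491
e^{−rT} = e^{−0.0205·0.305} = 0.993767
N(d₁) = 0.280863,  N(d₂) = 0.207396
Call price V = S·N(d₁) − K·e^{−rT}·N(d₂) = 14.104926 − 12.273423 = 1.831503
Δ = N(d₁) = 0.280863

price = 1.831503
Δ = 0.280863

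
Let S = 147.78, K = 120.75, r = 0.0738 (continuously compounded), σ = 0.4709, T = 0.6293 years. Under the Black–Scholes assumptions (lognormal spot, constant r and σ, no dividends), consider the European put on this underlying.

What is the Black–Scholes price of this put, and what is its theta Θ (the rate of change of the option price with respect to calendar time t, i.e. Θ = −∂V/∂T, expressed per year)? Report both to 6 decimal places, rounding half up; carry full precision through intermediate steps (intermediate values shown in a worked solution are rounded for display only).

price = 7.316269
Θ = -9.483589

σ√T = 0.4709·√0.6293 = 0.373558
d₁ = (ln(S/K) + (r+σ²/2)T) / (σ√T) = (ln(147.78/120.75) + (0.0738+0.4709²/2)·0.6293) / 0.373558 = (0.202002 + 0.116215) / 0.373558 = 0.851856
d₂ = d₁ − σ√T = 0.851856 − 0.373558 = 0.478299
e^{−rT} = e^{−0.0738·0.6293} = 0.954620
N(−d₁) = 0.197147,  N(−d₂) = 0.316219
Put price V = K·e^{−rT}·N(−d₂) − S·N(−d₁) = 36.450644 − 29.134375 = 7.316269
φ(d₁) = (1/√(2π))·e^{−d₁²/2} = 0.277546
Θ = −S·φ(d₁)·σ/(2√T) + r·K·e^{−rT}·N(−d₂) = −12.173647 + 2.690058 = -9.483589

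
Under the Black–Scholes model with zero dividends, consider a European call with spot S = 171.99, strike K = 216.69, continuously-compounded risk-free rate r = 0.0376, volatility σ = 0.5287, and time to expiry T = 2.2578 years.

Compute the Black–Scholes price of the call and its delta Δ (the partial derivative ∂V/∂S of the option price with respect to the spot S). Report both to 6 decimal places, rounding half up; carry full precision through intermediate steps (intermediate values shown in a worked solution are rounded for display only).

σ√T = 0.5287·√2.2578 = 0.794423
d₁ = (ln(S/K) + (r+σ²/2)T) / (σ√T) = (ln(171.99/216.69) + (0.0376+0.5287²/2)·2.2578) / 0.794423 = (-0.231031 + 0.400448) / 0.794423 = 0.213257
d₂ = d₁ − σ√T = 0.213257 − 0.794423 = -0.581167
e^{−rT} = e^{−0.0376·2.2578} = 0.918610
N(d₁) = 0.584437,  N(d₂) = 0.280564
Call price V = S·N(d₁) − K·e^{−rT}·N(d₂) = 100.517258 − 55.847305 = 44.669953
Δ = N(d₁) = 0.584437

price = 44.669953
Δ = 0.584437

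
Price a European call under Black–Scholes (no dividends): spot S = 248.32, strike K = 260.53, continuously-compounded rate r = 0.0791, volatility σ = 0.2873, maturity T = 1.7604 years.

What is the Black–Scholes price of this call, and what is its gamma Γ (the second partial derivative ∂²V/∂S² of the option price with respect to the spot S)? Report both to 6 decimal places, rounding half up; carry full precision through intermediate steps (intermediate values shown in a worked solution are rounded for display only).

σ√T = 0.2873·√1.7604 = 0.381190
d₁ = (ln(S/K) + (r+σ²/2)T) / (σ√T) = (ln(248.32/260.53) + (0.0791+0.2873²/2)·1.7604) / 0.381190 = (-0.048000 + 0.211900) / 0.381190 = 0.429971
d₂ = d₁ − σ√T = 0.429971 − 0.381190 = 0.048782
e^{−rT} = e^{−0.0791·1.7604} = 0.870013
N(d₁) = 0.666392,  N(d₂) = 0.519453
Call price V = S·N(d₁) − K·e^{−rT}·N(d₂) = 165.478401 − 117.741553 = 47.736848
φ(d₁) = (1/√(2π))·e^{−d₁²/2} = 0.363718
Γ = φ(d₁) / (S·σ·√T) = 0.003842

price = 47.736848
Γ = 0.003842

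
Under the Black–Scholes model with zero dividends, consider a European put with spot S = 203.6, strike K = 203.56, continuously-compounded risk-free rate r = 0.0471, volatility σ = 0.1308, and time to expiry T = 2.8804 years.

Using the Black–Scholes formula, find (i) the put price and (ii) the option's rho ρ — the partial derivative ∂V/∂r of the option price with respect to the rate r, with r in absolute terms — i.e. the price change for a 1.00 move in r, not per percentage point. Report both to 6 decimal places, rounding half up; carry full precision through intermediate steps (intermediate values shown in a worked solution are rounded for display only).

σ√T = 0.1308·√2.8804 = 0.221990
d₁ = (ln(S/K) + (r+σ²/2)T) / (σ√T) = (ln(203.6/203.56) + (0.0471+0.1308²/2)·2.8804) / 0.221990 = (0.000196 + 0.160307) / 0.221990 = 0.723019
d₂ = d₁ − σ√T = 0.723019 − 0.221990 = 0.501028
e^{−rT} = e^{−0.0471·2.8804} = 0.873133
N(−d₁) = 0.234834,  N(−d₂) = 0.308176
Put price V = K·e^{−rT}·N(−d₂) − S·N(−d₁) = 54.773607 − 47.812244 = 6.961362
ρ = −K·T·e^{−rT}·N(−d₂) = -157.769896

price = 6.961362
ρ = -157.769896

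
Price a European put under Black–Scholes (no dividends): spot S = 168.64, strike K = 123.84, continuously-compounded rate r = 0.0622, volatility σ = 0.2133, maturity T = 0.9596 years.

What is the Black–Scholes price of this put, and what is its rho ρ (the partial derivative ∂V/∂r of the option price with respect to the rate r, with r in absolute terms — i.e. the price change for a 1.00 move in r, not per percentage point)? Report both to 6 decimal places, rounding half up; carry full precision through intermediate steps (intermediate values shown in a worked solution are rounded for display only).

σ√T = 0.2133·√0.9596 = 0.208947
d₁ = (ln(S/K) + (r+σ²/2)T) / (σ√T) = (ln(168.64/123.84) + (0.0622+0.2133²/2)·0.9596) / 0.208947 = (0.308776 + 0.081517) / 0.208947 = 1.867902
d₂ = d₁ − σ√T = 1.867902 − 0.208947 = 1.658955
e^{−rT} = e^{−0.0622·0.9596} = 0.942059
N(−d₁) = 0.030888,  N(−d₂) = 0.048562
Put price V = K·e^{−rT}·N(−d₂) − S·N(−d₁) = 5.665516 − 5.208929 = 0.456587
ρ = −K·T·e^{−rT}·N(−d₂) = -5.436629

price = 0.456587
ρ = -5.436629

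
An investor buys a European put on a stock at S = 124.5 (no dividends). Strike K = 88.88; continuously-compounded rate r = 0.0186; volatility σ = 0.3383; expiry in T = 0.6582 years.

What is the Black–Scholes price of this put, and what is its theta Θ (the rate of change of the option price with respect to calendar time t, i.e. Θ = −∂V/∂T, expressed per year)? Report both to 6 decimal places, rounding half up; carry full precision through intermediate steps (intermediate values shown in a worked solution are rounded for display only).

σ√T = 0.3383·√0.6582 = 0.274461
d₁ = (ln(S/K) + (r+σ²/2)T) / (σ√T) = (ln(124.5/88.88) + (0.0186+0.3383²/2)·0.6582) / 0.274461 = (0.337019 + 0.049907) / 0.274461 = 1.409764
d₂ = d₁ − σ√T = 1.409764 − 0.274461 = 1.135303
e^{−rT} = e^{−0.0186·0.6582} = 0.987832
N(−d₁) = 0.079305,  N(−d₂) = 0.128124
Put price V = K·e^{−rT}·N(−d₂) − S·N(−d₁) = 11.249114 − 9.873430 = 1.375684
φ(d₁) = (1/√(2π))·e^{−d₁²/2} = 0.147688
Θ = −S·φ(d₁)·σ/(2√T) + r·K·e^{−rT}·N(−d₂) = −3.833597 + 0.209234 = -3.624363

price = 1.375684
Θ = -3.624363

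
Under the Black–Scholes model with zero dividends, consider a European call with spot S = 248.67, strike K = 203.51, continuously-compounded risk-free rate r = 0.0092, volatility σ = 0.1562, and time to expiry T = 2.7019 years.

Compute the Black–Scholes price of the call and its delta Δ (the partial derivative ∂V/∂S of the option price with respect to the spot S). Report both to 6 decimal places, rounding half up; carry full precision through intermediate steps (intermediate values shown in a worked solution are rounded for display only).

price = 56.097176
Δ = 0.842733

σ√T = 0.1562·√2.7019 = 0.256753
d₁ = (ln(S/K) + (r+σ²/2)T) / (σ√T) = (ln(248.67/203.51) + (0.0092+0.1562²/2)·2.7019) / 0.256753 = (0.200412 + 0.057819) / 0.256753 = 1.005753
d₂ = d₁ − σ√T = 1.005753 − 0.256753 = 0.749000
e^{−rT} = e^{−0.0092·2.7019} = 0.975449
N(d₁) = 0.842733,  N(d₂) = 0.773071
Call price V = S·N(d₁) − K·e^{−rT}·N(d₂) = 209.562352 − 153.465176 = 56.097176
Δ = N(d₁) = 0.842733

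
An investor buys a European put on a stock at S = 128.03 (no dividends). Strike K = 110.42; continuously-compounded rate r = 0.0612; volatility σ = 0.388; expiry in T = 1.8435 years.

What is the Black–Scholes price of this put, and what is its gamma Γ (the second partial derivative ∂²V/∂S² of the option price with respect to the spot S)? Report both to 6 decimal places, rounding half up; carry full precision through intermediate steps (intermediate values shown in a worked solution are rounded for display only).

price = 11.594752
Γ = 0.004436

σ√T = 0.388·√1.8435 = 0.526809
d₁ = (ln(S/K) + (r+σ²/2)T) / (σ√T) = (ln(128.03/110.42) + (0.0612+0.388²/2)·1.8435) / 0.526809 = (0.147973 + 0.251586) / 0.526809 = 0.758452
d₂ = d₁ − σ√T = 0.758452 − 0.526809 = 0.231643
e^{−rT} = e^{−0.0612·1.8435} = 0.893309
N(−d₁) = 0.224090,  N(−d₂) = 0.408408
Put price V = K·e^{−rT}·N(−d₂) − S·N(−d₁) = 40.285021 − 28.690269 = 11.594752
φ(d₁) = (1/√(2π))·e^{−d₁²/2} = 0.299224
Γ = φ(d₁) / (S·σ·√T) = 0.004436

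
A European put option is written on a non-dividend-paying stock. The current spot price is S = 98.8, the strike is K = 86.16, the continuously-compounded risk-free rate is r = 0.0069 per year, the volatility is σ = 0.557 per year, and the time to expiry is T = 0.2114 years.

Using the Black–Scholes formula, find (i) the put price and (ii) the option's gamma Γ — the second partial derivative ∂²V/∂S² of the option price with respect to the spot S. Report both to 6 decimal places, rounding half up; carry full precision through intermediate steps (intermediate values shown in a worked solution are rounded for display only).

price = 4.365220
Γ = 0.012612

σ√T = 0.557·√0.2114 = 0.256099
d₁ = (ln(S/K) + (r+σ²/2)T) / (σ√T) = (ln(98.8/86.16) + (0.0069+0.557²/2)·0.2114) / 0.256099 = (0.136892 + 0.034252) / 0.256099 = 0.668271
d₂ = d₁ − σ√T = 0.668271 − 0.256099 = 0.412172
e^{−rT} = e^{−0.0069·0.2114} = 0.998542
N(−d₁) = 0.251980,  N(−d₂) = 0.340107
Put price V = K·e^{−rT}·N(−d₂) − S·N(−d₁) = 29.260863 − 24.895643 = 4.365220
φ(d₁) = (1/√(2π))·e^{−d₁²/2} = 0.319106
Γ = φ(d₁) / (S·σ·√T) = 0.012612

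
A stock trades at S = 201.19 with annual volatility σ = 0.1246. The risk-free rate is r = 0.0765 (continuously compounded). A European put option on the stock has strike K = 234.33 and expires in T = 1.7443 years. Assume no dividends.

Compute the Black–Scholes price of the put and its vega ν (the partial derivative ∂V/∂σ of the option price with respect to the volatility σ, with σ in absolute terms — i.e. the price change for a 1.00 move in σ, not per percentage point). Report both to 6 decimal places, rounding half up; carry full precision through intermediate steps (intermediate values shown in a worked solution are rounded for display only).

σ√T = 0.1246·√1.7443 = 0.164562
d₁ = (ln(S/K) + (r+σ²/2)T) / (σ√T) = (ln(201.19/234.33) + (0.0765+0.1246²/2)·1.7443) / 0.164562 = (-0.152481 + 0.146979) / 0.164562 = -0.033431
d₂ = d₁ − σ√T = -0.033431 − 0.164562 = -0.197992
e^{−rT} = e^{−0.0765·1.7443} = 0.875081
N(−d₁) = 0.513334,  N(−d₂) = 0.578475
Put price V = K·e^{−rT}·N(−d₂) − S·N(−d₁) = 118.620655 − 103.277762 = 15.342893
φ(d₁) = (1/√(2π))·e^{−d₁²/2} = 0.398719
ν = S·φ(d₁)·√T = 105.945950

price = 15.342893
ν = 105.945950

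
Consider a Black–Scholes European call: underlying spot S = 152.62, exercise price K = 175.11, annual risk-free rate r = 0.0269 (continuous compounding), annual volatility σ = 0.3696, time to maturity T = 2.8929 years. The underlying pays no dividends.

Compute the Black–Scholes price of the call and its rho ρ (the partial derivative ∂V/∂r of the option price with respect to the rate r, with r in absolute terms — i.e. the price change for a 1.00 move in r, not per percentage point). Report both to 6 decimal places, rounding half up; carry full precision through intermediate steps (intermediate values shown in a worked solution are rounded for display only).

price = 34.290432
ρ = 159.902105

σ√T = 0.3696·√2.8929 = 0.628635
d₁ = (ln(S/K) + (r+σ²/2)T) / (σ√T) = (ln(152.62/175.11) + (0.0269+0.3696²/2)·2.8929) / 0.628635 = (-0.137463 + 0.275410) / 0.628635 = 0.219439
d₂ = d₁ − σ√T = 0.219439 − 0.628635 = -0.409196
e^{−rT} = e^{−0.0269·2.8929} = 0.925132
N(d₁) = 0.586846,  N(d₂) = 0.341198
Call price V = S·N(d₁) − K·e^{−rT}·N(d₂) = 89.564415 − 55.273983 = 34.290432
ρ = K·T·e^{−rT}·N(d₂) = 159.902105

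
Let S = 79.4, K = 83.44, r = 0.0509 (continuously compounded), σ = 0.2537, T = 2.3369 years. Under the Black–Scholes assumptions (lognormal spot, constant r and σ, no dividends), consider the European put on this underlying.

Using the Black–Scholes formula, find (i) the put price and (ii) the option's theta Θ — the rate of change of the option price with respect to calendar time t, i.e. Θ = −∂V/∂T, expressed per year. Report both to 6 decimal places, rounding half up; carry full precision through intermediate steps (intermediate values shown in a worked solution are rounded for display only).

price = 9.326324
Θ = -0.543911

σ√T = 0.2537·√2.3369 = 0.387829
d₁ = (ln(S/K) + (r+σ²/2)T) / (σ√T) = (ln(79.4/83.44) + (0.0509+0.2537²/2)·2.3369) / 0.387829 = (-0.049629 + 0.194154) / 0.387829 = 0.372650
d₂ = d₁ − σ√T = 0.372650 − 0.387829 = -0.015179
e^{−rT} = e^{−0.0509·2.3369} = 0.887854
N(−d₁) = 0.354705,  N(−d₂) = 0.506055
Put price V = K·e^{−rT}·N(−d₂) − S·N(−d₁) = 37.489862 − 28.163538 = 9.326324
φ(d₁) = (1/√(2π))·e^{−d₁²/2} = 0.372182
Θ = −S·φ(d₁)·σ/(2√T) + r·K·e^{−rT}·N(−d₂) = −2.452145 + 1.908234 = -0.543911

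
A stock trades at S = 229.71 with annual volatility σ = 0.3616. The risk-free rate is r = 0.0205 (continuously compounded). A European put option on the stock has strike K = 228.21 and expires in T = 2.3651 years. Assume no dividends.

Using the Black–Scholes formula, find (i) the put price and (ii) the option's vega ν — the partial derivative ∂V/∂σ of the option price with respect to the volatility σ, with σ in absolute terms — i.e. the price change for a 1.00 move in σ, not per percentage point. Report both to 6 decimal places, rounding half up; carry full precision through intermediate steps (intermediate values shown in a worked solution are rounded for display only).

price = 43.048474
ν = 131.264982

σ√T = 0.3616·√2.3651 = 0.556100
d₁ = (ln(S/K) + (r+σ²/2)T) / (σ√T) = (ln(229.71/228.21) + (0.0205+0.3616²/2)·2.3651) / 0.556100 = (0.006551 + 0.203108) / 0.556100 = 0.377018
d₂ = d₁ − σ√T = 0.377018 − 0.556100 = -0.179083
e^{−rT} = e^{−0.0205·2.3651} = 0.952672
N(−d₁) = 0.353080,  N(−d₂) = 0.571064
Put price V = K·e^{−rT}·N(−d₂) − S·N(−d₁) = 124.154523 − 81.106049 = 43.048474
φ(d₁) = (1/√(2π))·e^{−d₁²/2} = 0.371573
ν = S·φ(d₁)·√T = 131.264982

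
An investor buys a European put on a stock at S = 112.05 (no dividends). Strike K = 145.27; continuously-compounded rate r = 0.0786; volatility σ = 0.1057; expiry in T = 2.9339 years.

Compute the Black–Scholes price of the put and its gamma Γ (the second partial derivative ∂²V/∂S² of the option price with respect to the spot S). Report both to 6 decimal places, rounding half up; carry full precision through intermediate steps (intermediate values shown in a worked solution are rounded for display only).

σ√T = 0.1057·√2.9339 = 0.181050
d₁ = (ln(S/K) + (r+σ²/2)T) / (σ√T) = (ln(112.05/145.27) + (0.0786+0.1057²/2)·2.9339) / 0.181050 = (-0.259649 + 0.246994) / 0.181050 = -0.069897
d₂ = d₁ − σ√T = -0.069897 − 0.181050 = -0.250947
e^{−rT} = e^{−0.0786·2.9339} = 0.794053
N(−d₁) = 0.527862,  N(−d₂) = 0.599072
Put price V = K·e^{−rT}·N(−d₂) − S·N(−d₁) = 69.104281 − 59.146964 = 9.957316
φ(d₁) = (1/√(2π))·e^{−d₁²/2} = 0.397969
Γ = φ(d₁) / (S·σ·√T) = 0.019617

price = 9.957316
Γ = 0.019617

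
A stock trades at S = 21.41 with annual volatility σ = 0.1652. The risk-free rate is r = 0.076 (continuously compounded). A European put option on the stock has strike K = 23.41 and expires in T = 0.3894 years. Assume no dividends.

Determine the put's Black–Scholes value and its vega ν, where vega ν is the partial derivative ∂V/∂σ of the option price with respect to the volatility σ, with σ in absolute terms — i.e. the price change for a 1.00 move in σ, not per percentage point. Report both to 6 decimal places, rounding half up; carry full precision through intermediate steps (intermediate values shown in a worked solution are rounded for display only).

σ√T = 0.1652·√0.3894 = 0.103088
d₁ = (ln(S/K) + (r+σ²/2)T) / (σ√T) = (ln(21.41/23.41) + (0.076+0.1652²/2)·0.3894) / 0.103088 = (-0.089305 + 0.034908) / 0.103088 = -0.527678
d₂ = d₁ − σ√T = -0.527678 − 0.103088 = -0.630766
e^{−rT} = e^{−0.076·0.3894} = 0.970839
N(−d₁) = 0.701138,  N(−d₂) = 0.735903
Put price V = K·e^{−rT}·N(−d₂) − S·N(−d₁) = 16.725124 − 15.011374 = 1.713750
φ(d₁) = (1/√(2π))·e^{−d₁²/2} = 0.347094
ν = S·φ(d₁)·√T = 4.637260

price = 1.713750
ν = 4.637260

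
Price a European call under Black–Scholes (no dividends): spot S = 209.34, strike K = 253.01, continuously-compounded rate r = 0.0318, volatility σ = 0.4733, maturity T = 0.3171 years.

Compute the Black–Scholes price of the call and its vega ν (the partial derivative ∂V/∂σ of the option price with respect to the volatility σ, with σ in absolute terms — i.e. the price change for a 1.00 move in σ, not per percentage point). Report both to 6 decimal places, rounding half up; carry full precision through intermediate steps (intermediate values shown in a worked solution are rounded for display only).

σ√T = 0.4733·√0.3171 = 0.266523
d₁ = (ln(S/K) + (r+σ²/2)T) / (σ√T) = (ln(209.34/253.01) + (0.0318+0.4733²/2)·0.3171) / 0.266523 = (-0.189469 + 0.045601) / 0.266523 = -0.539797
d₂ = d₁ − σ√T = -0.539797 − 0.266523 = -0.806320
e^{−rT} = e^{−0.0318·0.3171} = 0.989967
N(d₁) = 0.294669,  N(d₂) = 0.210029
Call price V = S·N(d₁) − K·e^{−rT}·N(d₂) = 61.685915 − 52.606339 = 9.079576
φ(d₁) = (1/√(2π))·e^{−d₁²/2} = 0.344856
ν = S·φ(d₁)·√T = 40.652560

price = 9.079576
ν = 40.652560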